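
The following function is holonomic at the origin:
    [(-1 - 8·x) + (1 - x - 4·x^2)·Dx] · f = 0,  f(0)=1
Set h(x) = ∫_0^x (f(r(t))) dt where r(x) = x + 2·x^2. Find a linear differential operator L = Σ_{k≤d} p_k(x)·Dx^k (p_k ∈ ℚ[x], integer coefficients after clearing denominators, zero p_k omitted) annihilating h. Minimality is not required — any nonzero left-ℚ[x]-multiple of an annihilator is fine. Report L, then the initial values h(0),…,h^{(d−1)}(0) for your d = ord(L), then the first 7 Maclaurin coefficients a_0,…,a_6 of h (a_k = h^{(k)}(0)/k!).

L = (1 + 12·x + 48·x^2 + 64·x^3)·Dx + (-1 + x + 6·x^2 + 16·x^3 + 16·x^4)·Dx^2  (order 2).
h: a_k = 0, 1, 1/2, 7/3, 29/4, 103/5, 135/2, …
ICs: h(0) = 0, h′(0) = 1.

f: a_k = 1, 1, 5, 9, 29, 65, 181, …
Change of var in L_f (x↦r) gives L₀.
h=∫₀ˣh₀: take L = L₀·Dx.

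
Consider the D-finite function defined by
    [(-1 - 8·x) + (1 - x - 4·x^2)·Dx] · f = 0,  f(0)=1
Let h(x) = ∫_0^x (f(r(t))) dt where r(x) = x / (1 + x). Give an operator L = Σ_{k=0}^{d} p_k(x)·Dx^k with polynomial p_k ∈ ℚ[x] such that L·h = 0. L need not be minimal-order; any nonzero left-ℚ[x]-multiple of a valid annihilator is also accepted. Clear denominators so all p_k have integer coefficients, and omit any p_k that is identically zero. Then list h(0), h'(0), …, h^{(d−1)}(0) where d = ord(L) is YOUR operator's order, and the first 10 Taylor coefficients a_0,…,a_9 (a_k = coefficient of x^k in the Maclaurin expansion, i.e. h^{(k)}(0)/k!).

f: a_k = 1, 1, 5, 9, 29, 65, 181, 441, 1165, 2929, …
L₀ from L_f via x↦r, Dx↦r'^{-1}Dx.
h=∫h₀ ⇒ L = L₀·Dx.
L = (1 + 9·x)·Dx + (-1 - 2·x + 3·x^2 + 4·x^3)·Dx^2  (order 2).
h: a_k = 0, 1, 1/2, 4/3, 0, 16/5, -8/3, 80/7, -18, 464/9, …
ICs: h(0) = 0, h′(0) = 1.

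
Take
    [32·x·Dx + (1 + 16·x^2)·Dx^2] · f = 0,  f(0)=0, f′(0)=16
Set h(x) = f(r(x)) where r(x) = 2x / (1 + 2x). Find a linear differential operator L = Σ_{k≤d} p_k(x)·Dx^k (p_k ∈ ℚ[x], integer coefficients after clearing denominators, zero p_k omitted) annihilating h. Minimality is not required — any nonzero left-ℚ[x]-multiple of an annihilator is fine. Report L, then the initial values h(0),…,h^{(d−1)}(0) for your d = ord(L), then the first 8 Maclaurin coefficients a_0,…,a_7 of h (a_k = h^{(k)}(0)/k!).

f: a_k = 0, 16, 0, -256/3, 0, 4096/5, 0, -65536/7, …
L₀ from L_f via x↦r, Dx↦r'^{-1}Dx.
L = (4 + 136·x)·Dx + (1 + 4·x + 68·x^2)·Dx^2  (order 2).
h: a_k = 0, 32, -64, -1664/3, 3840, 51712/5, -625664/3, 1488896/7, …
ICs: h(0) = 0, h′(0) = 32.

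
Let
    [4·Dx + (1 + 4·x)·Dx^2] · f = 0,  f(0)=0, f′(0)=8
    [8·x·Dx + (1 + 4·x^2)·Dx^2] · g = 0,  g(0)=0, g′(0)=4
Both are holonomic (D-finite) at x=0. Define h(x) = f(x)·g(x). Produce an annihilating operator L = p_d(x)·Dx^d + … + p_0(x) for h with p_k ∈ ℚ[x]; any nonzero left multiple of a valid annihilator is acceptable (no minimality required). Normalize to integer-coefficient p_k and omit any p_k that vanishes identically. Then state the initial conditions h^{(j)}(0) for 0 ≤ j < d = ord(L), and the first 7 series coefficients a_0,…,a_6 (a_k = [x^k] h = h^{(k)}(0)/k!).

f: a_k = 0, 8, -16, 128/3, -128, 2048/5, -4096/3, …
g: a_k = 0, 4, 0, -16/3, 0, 64/5, 0, …
L₀ := L_f ⊗_s L_g (sym. prod.), ord ≤ 4.
L = (96 + 640·x + 1408·x^2 + 7680·x^3 + 15360·x^4 + 26624·x^5 + 8192·x^7)·Dx + (24 + 320·x + 2656·x^2 + 9728·x^3 + 28160·x^4 + 47616·x^5 + 71680·x^6 + 6144·x^7 + 28672·x^8)·Dx^2 + (12 + 104·x + 672·x^2 + 2976·x^3 + 8256·x^4 + 18048·x^5 + 24576·x^6 + 35328·x^7 + 6144·x^8 + 16384·x^9)·Dx^3 + (1 + 12·x + 68·x^2 + 256·x^3 + 696·x^4 + 1536·x^5 + 2688·x^6 + 3072·x^7 + 4224·x^8 + 1024·x^9 + 2048·x^10)·Dx^4  (order 4).
h: a_k = 0, 0, 32, -64, 128, -1280/3, 68096/45, …
ICs: h(0) = 0, h′(0) = 0, h′′(0) = 64, h′′′(0) = -384.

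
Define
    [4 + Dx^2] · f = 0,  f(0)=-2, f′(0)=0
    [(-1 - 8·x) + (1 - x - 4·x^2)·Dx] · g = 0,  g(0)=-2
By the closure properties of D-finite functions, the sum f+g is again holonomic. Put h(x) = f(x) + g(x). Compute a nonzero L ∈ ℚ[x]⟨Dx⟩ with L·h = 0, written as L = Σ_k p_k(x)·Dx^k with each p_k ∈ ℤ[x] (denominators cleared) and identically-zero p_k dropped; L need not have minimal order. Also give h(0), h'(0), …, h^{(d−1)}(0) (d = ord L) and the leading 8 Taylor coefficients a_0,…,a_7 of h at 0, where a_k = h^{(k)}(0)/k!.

L = (-116 - 1008·x - 968·x^2 - 2688·x^3 - 640·x^4 - 1024·x^5) + (28 + 4·x - 8·x^2 - 200·x^3 - 480·x^4 - 384·x^5 - 512·x^6)·Dx + (-29 - 252·x - 242·x^2 - 672·x^3 - 160·x^4 - 256·x^5)·Dx^2 + (7 + x - 2·x^2 - 50·x^3 - 120·x^4 - 96·x^5 - 128·x^6)·Dx^3  (order 3).
h: a_k = -4, -2, -6, -18, -178/3, -130, -16282/45, -882, …
ICs: h(0) = -4, h′(0) = -2, h′′(0) = -12.

f: a_k = -2, 0, 4, 0, -4/3, 0, 8/45, 0, …
g: a_k = -2, -2, -10, -18, -58, -130, -362, -882, …
f+g: L₀ = lclm(L_f,L_g), ord ≤ 2+1.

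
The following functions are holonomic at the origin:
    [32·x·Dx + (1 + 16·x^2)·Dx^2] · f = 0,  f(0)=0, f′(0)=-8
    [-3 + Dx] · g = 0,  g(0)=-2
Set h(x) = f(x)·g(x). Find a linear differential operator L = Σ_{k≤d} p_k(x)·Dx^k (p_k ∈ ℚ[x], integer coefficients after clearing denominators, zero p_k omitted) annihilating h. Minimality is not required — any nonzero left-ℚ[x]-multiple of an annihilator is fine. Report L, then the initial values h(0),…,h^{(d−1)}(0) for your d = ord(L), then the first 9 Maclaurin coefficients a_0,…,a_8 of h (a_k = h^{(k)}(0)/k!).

f: a_k = 0, -8, 0, 128/3, 0, -2048/5, 0, 32768/7, 0, …
g: a_k = -2, -6, -9, -9, -27/4, -81/20, -81/40, -243/280, -729/2240, …
f·g: L₀ = L_f ⊗_s L_g, ord ≤ 2·1.
L = (9 - 96·x + 144·x^2) + (-6 + 32·x - 96·x^2)·Dx + (1 + 16·x^2)·Dx^2  (order 2).
h: a_k = 0, 16, 48, -40/3, -184, 2446/5, 2106, -208169/35, -859821/35, …
ICs: h(0) = 0, h′(0) = 16.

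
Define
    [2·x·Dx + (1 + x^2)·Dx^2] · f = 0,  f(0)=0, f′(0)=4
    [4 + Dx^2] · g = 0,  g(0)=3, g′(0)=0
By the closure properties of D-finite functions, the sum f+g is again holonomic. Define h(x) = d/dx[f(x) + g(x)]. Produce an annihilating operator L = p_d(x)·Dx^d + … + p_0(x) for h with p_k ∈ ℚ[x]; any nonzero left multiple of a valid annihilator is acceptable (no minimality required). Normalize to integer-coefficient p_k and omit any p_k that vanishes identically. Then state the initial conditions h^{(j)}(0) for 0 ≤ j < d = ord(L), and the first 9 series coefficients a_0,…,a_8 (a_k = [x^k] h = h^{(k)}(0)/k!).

L = (-32·x + 80·x^3 + 16·x^5) + (4 + 32·x^2 + 36·x^4 + 8·x^6)·Dx + (-8·x + 20·x^3 + 4·x^5)·Dx^2 + (1 + 8·x^2 + 9·x^4 + 2·x^6)·Dx^3  (order 3).
h: a_k = 4, -12, -4, 8, 4, -8/5, -4, 16/105, 4, …
ICs: h(0) = 4, h′(0) = -12, h′′(0) = -8.

f: a_k = 0, 4, 0, -4/3, 0, 4/5, 0, -4/7, 0, …
g: a_k = 3, 0, -6, 0, 2, 0, -4/15, 0, 2/105, …
h₀=f+g: left-lcm gives L₀, ord ≤ 4.
h₀' ⇒ L via d/dx closure of L₀.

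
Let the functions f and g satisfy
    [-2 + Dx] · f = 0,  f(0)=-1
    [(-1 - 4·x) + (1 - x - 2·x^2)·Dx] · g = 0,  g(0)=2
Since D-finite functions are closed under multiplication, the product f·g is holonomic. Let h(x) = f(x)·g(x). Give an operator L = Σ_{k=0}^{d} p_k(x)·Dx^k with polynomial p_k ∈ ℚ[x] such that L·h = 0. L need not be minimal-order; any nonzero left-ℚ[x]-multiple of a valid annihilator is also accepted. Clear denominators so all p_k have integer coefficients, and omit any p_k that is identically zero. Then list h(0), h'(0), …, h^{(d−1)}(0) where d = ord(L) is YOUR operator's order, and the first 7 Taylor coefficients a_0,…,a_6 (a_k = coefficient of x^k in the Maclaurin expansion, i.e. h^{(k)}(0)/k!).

f: a_k = -1, -2, -2, -4/3, -2/3, -4/15, -4/45, …
g: a_k = 2, 2, 6, 10, 22, 42, 86, …
L₀ := L_f ⊗_s L_g (sym. prod.), ord ≤ 1.
L = (3 + 2·x - 4·x^2) + (-1 + x + 2·x^2)·Dx  (order 1).
h: a_k = -2, -6, -14, -86/3, -58, -1738/15, -10442/45, …
ICs: h(0) = -2.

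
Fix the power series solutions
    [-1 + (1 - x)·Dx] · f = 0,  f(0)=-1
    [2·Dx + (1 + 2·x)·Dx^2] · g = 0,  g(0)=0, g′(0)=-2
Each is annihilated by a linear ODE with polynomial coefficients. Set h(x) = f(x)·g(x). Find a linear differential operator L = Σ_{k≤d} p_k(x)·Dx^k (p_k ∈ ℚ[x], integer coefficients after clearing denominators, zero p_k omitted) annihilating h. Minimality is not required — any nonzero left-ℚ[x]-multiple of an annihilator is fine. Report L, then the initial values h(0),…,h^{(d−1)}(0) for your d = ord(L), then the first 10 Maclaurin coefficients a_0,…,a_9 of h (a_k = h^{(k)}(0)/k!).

L = 2 + 6·x·Dx + (-1 - x + 2·x^2)·Dx^2  (order 2).
h: a_k = 0, 2, 0, 8/3, -4/3, 76/15, -28/5, 444/35, -676/35, 11836/315, …
ICs: h(0) = 0, h′(0) = 2.

f: a_k = -1, -1, -1, -1, -1, -1, -1, -1, -1, -1, …
g: a_k = 0, -2, 2, -8/3, 4, -32/5, 32/3, -128/7, 32, -512/9, …
f·g: L₀ = L_f ⊗_s L_g, ord ≤ 1·2.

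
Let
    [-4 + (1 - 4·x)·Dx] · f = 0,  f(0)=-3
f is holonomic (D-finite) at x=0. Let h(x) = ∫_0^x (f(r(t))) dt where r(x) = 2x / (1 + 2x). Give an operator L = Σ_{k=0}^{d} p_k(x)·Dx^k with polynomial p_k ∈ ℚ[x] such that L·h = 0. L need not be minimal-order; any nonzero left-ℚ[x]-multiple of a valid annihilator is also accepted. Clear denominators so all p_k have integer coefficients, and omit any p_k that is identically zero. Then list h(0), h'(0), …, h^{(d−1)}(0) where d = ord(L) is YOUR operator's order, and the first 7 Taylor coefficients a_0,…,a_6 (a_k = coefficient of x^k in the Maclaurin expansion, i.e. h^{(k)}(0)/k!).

f: a_k = -3, -12, -48, -192, -768, -3072, -12288, …
L₀ from L_f via x↦r, Dx↦r'^{-1}Dx.
h=∫₀ˣh₀: take L = L₀·Dx.
L = 8·Dx + (-1 + 4·x + 12·x^2)·Dx^2  (order 2).
h: a_k = 0, -3, -12, -48, -216, -5184/5, -5184, …
ICs: h(0) = 0, h′(0) = -3.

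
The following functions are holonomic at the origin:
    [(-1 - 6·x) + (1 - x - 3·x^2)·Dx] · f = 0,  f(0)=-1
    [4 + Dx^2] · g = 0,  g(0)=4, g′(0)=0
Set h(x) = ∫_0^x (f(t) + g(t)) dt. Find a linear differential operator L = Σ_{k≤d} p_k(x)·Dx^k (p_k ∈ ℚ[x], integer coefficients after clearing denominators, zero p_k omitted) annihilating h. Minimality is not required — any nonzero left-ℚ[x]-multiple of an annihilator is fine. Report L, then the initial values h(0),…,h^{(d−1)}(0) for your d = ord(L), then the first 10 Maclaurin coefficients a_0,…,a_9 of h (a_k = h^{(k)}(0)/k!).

f: a_k = -1, -1, -4, -7, -19, -40, -97, -217, -508, -1159, …
g: a_k = 4, 0, -8, 0, 8/3, 0, -16/45, 0, 8/315, 0, …
Sum ⇒ L₀ = lclm(L_f,L_g) in ℚ(x)⟨Dx⟩.
h=∫h₀ ⇒ L = L₀·Dx.
L = (92 + 608·x + 512·x^2 + 1104·x^3 + 360·x^4 + 432·x^5)·Dx + (-24 + 4·x + 24·x^2 + 80·x^3 + 180·x^4 + 216·x^5 + 216·x^6)·Dx^2 + (23 + 152·x + 128·x^2 + 276·x^3 + 90·x^4 + 108·x^5)·Dx^3 + (-6 + x + 6·x^2 + 20·x^3 + 45·x^4 + 54·x^5 + 54·x^6)·Dx^4  (order 4).
h: a_k = 0, 3, -1/2, -4, -7/4, -49/15, -20/3, -4381/315, -217/8, -160012/2835, …
ICs: h(0) = 0, h′(0) = 3, h′′(0) = -1, h′′′(0) = -24.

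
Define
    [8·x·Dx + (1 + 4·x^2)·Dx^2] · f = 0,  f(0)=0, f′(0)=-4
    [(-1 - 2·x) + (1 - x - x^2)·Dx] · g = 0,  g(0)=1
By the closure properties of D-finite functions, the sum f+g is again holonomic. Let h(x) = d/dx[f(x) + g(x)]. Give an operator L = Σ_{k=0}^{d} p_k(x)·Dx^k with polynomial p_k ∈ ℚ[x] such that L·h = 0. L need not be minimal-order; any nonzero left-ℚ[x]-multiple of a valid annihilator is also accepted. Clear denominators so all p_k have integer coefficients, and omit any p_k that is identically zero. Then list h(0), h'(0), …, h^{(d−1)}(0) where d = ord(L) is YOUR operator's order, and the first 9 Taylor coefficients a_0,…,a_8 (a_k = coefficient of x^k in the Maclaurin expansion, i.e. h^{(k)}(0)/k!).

L = (16 - 64·x - 400·x^2 - 576·x^3 - 696·x^4 - 96·x^6) + (-13 - 24·x - 22·x^2 - 204·x^3 - 548·x^4 - 488·x^5 - 48·x^6 - 96·x^7)·Dx + (2 + 5·x + 14·x^2 - 2·x^3 + 13·x^4 - 92·x^5 - 48·x^6 - 16·x^7 - 16·x^8)·Dx^2  (order 2).
h: a_k = -3, 4, 25, 20, -24, 78, 403, 272, -529, …
ICs: h(0) = -3, h′(0) = 4.

f: a_k = 0, -4, 0, 16/3, 0, -64/5, 0, 256/7, 0, …
g: a_k = 1, 1, 2, 3, 5, 8, 13, 21, 34, …
L₀ := lclm(L_f,L_g); ord L₀ ≤ 2+1.
Derive L from L₀ (diff closure).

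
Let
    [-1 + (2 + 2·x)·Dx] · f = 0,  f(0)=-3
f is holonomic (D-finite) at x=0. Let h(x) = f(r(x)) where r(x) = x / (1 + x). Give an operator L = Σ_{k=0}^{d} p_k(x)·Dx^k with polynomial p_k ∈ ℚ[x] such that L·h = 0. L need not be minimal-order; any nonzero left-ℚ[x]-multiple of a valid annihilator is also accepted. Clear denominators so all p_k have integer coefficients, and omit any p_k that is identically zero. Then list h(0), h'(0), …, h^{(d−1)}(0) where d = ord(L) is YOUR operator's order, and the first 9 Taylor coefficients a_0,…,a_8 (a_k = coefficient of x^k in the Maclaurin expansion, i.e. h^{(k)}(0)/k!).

f: a_k = -3, -3/2, 3/8, -3/16, 15/128, -21/256, 63/1024, -99/2048, 1287/32768, …
f∘r: x↦r, Dx↦Dx/r' in L_f ⇒ L₀.
L = -1 + (2 + 6·x + 4·x^2)·Dx  (order 1).
h: a_k = -3, -3/2, 15/8, -39/16, 423/128, -1197/256, 7059/1024, -21615/2048, 547383/32768, …
ICs: h(0) = -3.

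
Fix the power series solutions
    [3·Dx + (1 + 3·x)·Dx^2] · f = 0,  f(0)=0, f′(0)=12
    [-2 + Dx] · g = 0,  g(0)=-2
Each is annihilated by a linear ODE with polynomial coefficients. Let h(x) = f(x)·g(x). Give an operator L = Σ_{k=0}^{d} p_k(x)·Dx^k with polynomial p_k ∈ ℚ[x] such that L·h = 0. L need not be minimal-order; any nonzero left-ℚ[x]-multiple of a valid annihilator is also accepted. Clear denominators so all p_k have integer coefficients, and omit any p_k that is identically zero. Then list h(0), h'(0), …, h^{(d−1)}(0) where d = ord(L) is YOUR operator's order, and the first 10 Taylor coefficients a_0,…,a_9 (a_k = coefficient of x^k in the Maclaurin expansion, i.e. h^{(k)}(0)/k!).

f: a_k = 0, 12, -18, 36, -81, 972/5, -486, 8748/7, -6561/2, 8748, …
g: a_k = -2, -4, -4, -8/3, -4/3, -8/15, -8/45, -16/315, -4/315, -8/2835, …
f·g: L₀ = L_f ⊗_s L_g, ord ≤ 2·1.
L = (-2 + 12·x) + (-1 - 12·x)·Dx + (1 + 3·x)·Dx^2  (order 2).
h: a_k = 0, -24, -12, -48, 58, -884/5, 440, -121544/105, 46187/15, -871342/105, …
ICs: h(0) = 0, h′(0) = -24.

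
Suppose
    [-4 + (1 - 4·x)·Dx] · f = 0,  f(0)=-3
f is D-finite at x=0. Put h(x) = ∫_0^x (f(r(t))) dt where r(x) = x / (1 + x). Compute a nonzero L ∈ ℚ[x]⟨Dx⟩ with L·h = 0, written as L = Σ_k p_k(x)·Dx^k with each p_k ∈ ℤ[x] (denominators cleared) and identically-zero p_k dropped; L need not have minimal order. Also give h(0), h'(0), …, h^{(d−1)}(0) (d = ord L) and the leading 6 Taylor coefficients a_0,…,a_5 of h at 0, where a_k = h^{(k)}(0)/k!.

f: a_k = -3, -12, -48, -192, -768, -3072, …
h₀=f(r): pull back L_f along r ⇒ L₀.
Integrate: L := L₀·Dx.
L = 4·Dx + (-1 + 2·x + 3·x^2)·Dx^2  (order 2).
h: a_k = 0, -3, -6, -12, -27, -324/5, …
ICs: h(0) = 0, h′(0) = -3.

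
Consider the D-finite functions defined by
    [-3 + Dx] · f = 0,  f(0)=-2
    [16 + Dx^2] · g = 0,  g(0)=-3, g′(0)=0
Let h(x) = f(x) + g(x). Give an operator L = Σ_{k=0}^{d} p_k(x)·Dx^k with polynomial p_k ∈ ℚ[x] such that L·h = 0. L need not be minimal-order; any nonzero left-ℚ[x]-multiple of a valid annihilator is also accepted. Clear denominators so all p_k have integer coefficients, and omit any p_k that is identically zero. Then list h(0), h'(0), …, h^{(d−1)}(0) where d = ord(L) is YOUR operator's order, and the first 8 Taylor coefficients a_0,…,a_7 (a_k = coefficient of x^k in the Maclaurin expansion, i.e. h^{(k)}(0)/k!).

f: a_k = -2, -6, -9, -9, -27/4, -81/20, -81/40, -243/280, …
g: a_k = -3, 0, 24, 0, -32, 0, 256/15, 0, …
L₀ := lclm(L_f,L_g); ord L₀ ≤ 1+2.
L = -48 + 16·Dx - 3·Dx^2 + Dx^3  (order 3).
h: a_k = -5, -6, 15, -9, -155/4, -81/20, 361/24, -243/280, …
ICs: h(0) = -5, h′(0) = -6, h′′(0) = 30.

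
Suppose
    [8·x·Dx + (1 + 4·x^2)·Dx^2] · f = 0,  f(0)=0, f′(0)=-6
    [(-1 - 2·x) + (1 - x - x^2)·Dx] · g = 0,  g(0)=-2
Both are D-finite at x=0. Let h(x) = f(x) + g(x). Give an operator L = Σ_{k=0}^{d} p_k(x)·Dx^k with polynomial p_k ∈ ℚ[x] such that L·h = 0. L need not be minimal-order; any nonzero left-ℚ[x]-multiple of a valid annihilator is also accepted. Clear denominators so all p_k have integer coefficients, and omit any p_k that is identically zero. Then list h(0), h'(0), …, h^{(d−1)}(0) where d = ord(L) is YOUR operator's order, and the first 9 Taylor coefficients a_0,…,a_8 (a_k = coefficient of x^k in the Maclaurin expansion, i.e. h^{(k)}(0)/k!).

f: a_k = 0, -6, 0, 8, 0, -96/5, 0, 384/7, 0, …
g: a_k = -2, -2, -4, -6, -10, -16, -26, -42, -68, …
f+g: L₀ = lclm(L_f,L_g), ord ≤ 2+1.
L = (16 - 64·x - 400·x^2 - 576·x^3 - 696·x^4 - 96·x^6)·Dx + (-13 - 24·x - 22·x^2 - 204·x^3 - 548·x^4 - 488·x^5 - 48·x^6 - 96·x^7)·Dx^2 + (2 + 5·x + 14·x^2 - 2·x^3 + 13·x^4 - 92·x^5 - 48·x^6 - 16·x^7 - 16·x^8)·Dx^3  (order 3).
h: a_k = -2, -8, -4, 2, -10, -176/5, -26, 90/7, -68, …
ICs: h(0) = -2, h′(0) = -8, h′′(0) = -8.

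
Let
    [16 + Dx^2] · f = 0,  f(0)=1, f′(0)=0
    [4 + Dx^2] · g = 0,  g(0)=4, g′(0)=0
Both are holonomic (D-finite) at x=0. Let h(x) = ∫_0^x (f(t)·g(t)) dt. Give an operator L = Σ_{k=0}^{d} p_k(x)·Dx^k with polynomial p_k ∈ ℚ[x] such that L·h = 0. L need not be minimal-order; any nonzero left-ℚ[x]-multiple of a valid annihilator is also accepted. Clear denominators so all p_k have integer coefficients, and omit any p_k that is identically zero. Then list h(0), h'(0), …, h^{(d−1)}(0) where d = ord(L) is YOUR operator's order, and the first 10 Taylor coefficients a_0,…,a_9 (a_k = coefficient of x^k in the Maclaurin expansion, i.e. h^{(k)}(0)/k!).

L = 144·Dx + 40·Dx^3 + Dx^5  (order 5).
h: a_k = 0, 4, 0, -40/3, 0, 328/15, 0, -1168/63, 0, 26248/2835, …
ICs: h(0) = 0, h′(0) = 4, h′′(0) = 0, h′′′(0) = -80, h′′′′(0) = 0.

f: a_k = 1, 0, -8, 0, 32/3, 0, -256/45, 0, 512/315, 0, …
g: a_k = 4, 0, -8, 0, 8/3, 0, -16/45, 0, 8/315, 0, …
h₀=f·g: eliminate ⇒ L₀, order ≤ 2·2.
Integrate: L := L₀·Dx.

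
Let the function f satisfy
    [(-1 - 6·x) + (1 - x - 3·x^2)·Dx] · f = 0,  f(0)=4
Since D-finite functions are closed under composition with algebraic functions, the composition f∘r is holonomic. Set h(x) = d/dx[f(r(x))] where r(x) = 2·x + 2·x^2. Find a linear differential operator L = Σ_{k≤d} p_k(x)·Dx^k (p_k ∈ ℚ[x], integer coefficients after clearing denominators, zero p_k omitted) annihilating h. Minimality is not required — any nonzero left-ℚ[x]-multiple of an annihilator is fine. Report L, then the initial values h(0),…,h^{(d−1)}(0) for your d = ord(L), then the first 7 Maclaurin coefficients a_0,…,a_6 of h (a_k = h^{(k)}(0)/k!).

f: a_k = 4, 4, 16, 28, 76, 160, 388, …
Change of var in L_f (x↦r) gives L₀.
h₀' ⇒ L via d/dx closure of L₀.
L = (18 + 156·x + 804·x^2 + 2736·x^3 + 4968·x^4 + 4320·x^5 + 1440·x^6) + (-1 - 12·x + 6·x^2 + 268·x^3 + 900·x^4 + 1368·x^5 + 1008·x^6 + 288·x^7)·Dx  (order 1).
h: a_k = 8, 144, 1056, 7808, 53280, 347712, 2213120, …
ICs: h(0) = 8.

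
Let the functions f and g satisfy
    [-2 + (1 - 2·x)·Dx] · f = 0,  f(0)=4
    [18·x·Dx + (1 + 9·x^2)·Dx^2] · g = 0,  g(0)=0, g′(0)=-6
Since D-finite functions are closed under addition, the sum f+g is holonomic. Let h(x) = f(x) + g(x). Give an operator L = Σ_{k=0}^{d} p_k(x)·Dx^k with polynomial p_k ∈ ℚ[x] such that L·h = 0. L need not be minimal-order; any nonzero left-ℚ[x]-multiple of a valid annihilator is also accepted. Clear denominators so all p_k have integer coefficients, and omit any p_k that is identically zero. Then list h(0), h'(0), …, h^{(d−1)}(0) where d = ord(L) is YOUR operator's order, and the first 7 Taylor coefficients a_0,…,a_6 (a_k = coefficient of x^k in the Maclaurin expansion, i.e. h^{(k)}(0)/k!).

f: a_k = 4, 8, 16, 32, 64, 128, 256, …
g: a_k = 0, -6, 0, 18, 0, -486/5, 0, …
f+g: L₀ = lclm(L_f,L_g), ord ≤ 1+2.
L = (-36 + 288·x + 972·x^2)·Dx + (21 - 36·x + 9·x^2 + 972·x^3)·Dx^2 + (-2 - 5·x - 45·x^3 + 162·x^4)·Dx^3  (order 3).
h: a_k = 4, 2, 16, 50, 64, 154/5, 256, …
ICs: h(0) = 4, h′(0) = 2, h′′(0) = 32.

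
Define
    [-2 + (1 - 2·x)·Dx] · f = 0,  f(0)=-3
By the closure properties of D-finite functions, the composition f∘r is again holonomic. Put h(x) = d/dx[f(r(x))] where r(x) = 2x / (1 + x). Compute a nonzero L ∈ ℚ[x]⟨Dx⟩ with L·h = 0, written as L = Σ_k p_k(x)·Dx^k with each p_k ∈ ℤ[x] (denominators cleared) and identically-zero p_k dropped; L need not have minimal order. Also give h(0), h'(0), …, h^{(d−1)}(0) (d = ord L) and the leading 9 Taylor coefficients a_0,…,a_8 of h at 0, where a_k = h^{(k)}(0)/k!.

L = 6 + (-1 + 3·x)·Dx  (order 1).
h: a_k = -12, -72, -324, -1296, -4860, -17496, -61236, -209952, -708588, …
ICs: h(0) = -12.

f: a_k = -3, -6, -12, -24, -48, -96, -192, -384, -768, …
f∘r: x↦r, Dx↦Dx/r' in L_f ⇒ L₀.
Differentiate: ansatz ord ≤ ord L₀ ⇒ L.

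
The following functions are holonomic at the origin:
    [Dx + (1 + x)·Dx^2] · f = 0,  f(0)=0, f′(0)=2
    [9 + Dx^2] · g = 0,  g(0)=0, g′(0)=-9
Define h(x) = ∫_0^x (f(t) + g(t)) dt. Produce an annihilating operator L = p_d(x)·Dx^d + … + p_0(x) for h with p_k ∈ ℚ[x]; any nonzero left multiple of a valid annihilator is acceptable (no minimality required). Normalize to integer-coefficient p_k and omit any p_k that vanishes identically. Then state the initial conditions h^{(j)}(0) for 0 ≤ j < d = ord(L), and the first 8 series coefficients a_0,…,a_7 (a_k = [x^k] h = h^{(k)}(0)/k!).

f: a_k = 0, 2, -1, 2/3, -1/2, 2/5, -1/3, 2/7, …
g: a_k = 0, -9, 0, 27/2, 0, -243/40, 0, 729/560, …
L₀ := lclm(L_f,L_g); ord L₀ ≤ 2+2.
Integrate: L := L₀·Dx.
L = (135 + 162·x + 81·x^2)·Dx^2 + (99 + 261·x + 243·x^2 + 81·x^3)·Dx^3 + (15 + 18·x + 9·x^2)·Dx^4 + (11 + 29·x + 27·x^2 + 9·x^3)·Dx^5  (order 5).
h: a_k = 0, 0, -7/2, -1/3, 85/24, -1/10, -227/240, -1/21, …
ICs: h(0) = 0, h′(0) = 0, h′′(0) = -7, h′′′(0) = -2, h′′′′(0) = 85.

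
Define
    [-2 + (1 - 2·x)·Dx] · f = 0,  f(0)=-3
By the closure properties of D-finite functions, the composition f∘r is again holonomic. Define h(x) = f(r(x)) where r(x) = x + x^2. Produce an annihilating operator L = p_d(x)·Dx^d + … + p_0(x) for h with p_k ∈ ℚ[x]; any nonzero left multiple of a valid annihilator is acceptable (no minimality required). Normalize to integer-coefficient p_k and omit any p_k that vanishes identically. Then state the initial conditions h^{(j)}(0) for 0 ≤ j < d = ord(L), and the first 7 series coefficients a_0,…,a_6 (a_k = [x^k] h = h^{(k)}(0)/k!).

L = (2 + 4·x) + (-1 + 2·x + 2·x^2)·Dx  (order 1).
h: a_k = -3, -6, -18, -48, -132, -360, -984, …
ICs: h(0) = -3.

f: a_k = -3, -6, -12, -24, -48, -96, -192, …
h₀=f(r): pull back L_f along r ⇒ L₀.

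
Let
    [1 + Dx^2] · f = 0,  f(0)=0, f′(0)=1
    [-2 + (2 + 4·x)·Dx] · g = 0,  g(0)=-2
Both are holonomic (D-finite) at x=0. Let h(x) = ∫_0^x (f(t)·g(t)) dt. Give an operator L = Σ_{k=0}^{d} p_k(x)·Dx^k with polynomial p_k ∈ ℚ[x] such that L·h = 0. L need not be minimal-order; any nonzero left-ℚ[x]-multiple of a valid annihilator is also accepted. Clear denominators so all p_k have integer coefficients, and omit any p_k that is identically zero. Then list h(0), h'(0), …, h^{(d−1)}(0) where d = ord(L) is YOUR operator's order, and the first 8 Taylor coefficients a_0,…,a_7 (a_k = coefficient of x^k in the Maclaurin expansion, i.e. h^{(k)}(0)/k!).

L = (4 + 4·x + 4·x^2)·Dx + (-2 - 4·x)·Dx^2 + (1 + 4·x + 4·x^2)·Dx^3  (order 3).
h: a_k = 0, 0, -1, -2/3, 1/3, -2/15, 8/45, -8/35, …
ICs: h(0) = 0, h′(0) = 0, h′′(0) = -2.

f: a_k = 0, 1, 0, -1/6, 0, 1/120, 0, -1/5040, …
g: a_k = -2, -2, 1, -1, 5/4, -7/4, 21/8, -33/8, …
Product ⇒ symmetric product L₀, ord ≤ 2.
∫: right-multiply L₀ by Dx.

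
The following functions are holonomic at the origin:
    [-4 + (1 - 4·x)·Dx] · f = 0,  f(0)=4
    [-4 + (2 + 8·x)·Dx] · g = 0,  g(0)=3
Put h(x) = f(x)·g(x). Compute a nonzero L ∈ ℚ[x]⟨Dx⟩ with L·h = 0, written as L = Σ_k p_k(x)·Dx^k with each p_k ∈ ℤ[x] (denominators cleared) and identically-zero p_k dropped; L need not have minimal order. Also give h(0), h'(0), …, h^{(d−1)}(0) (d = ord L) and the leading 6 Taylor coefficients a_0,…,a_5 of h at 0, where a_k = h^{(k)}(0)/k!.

f: a_k = 4, 16, 64, 256, 1024, 4096, …
g: a_k = 3, 6, -6, 12, -30, 84, …
Sym-product of L_f,L_g gives L₀ (≤ ord 1).
L = (6 + 8·x) + (-1 + 16·x^2)·Dx  (order 1).
h: a_k = 12, 72, 264, 1104, 4296, 17520, …
ICs: h(0) = 12.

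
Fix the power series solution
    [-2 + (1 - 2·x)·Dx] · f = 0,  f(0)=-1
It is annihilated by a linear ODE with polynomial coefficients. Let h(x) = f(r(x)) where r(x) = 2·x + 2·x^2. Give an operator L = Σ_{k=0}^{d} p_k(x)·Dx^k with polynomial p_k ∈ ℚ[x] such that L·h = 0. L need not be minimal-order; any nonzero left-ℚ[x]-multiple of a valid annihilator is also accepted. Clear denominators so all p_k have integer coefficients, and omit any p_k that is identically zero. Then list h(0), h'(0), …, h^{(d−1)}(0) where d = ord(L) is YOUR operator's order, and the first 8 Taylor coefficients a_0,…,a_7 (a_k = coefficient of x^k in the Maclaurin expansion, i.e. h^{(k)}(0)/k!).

f: a_k = -1, -2, -4, -8, -16, -32, -64, -128, …
L₀ from L_f via x↦r, Dx↦r'^{-1}Dx.
L = (4 + 8·x) + (-1 + 4·x + 4·x^2)·Dx  (order 1).
h: a_k = -1, -4, -20, -96, -464, -2240, -10816, -52224, …
ICs: h(0) = -1.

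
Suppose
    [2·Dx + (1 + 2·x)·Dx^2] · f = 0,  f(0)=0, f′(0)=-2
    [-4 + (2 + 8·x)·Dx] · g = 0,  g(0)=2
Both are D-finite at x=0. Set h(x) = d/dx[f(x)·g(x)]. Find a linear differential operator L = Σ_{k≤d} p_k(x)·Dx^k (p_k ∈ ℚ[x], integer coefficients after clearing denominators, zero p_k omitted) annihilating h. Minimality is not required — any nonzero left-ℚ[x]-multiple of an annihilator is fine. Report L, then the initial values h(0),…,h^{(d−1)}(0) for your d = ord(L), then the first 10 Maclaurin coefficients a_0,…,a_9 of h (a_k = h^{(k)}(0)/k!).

f: a_k = 0, -2, 2, -8/3, 4, -32/5, 32/3, -128/7, 32, -512/9, …
g: a_k = 2, 4, -4, 8, -20, 56, -168, 528, -1716, 5720, …
h₀=f·g: eliminate ⇒ L₀, order ≤ 2·1.
Derive L from L₀ (diff closure).
L = (2 + 16·x + 8·x^2) + (7 + 54·x + 120·x^2 + 64·x^3)·Dx + (1 + 11·x + 42·x^2 + 64·x^3 + 32·x^4)·Dx^2  (order 2).
h: a_k = -4, -8, 32, -320/3, 1048/3, -5808/5, 19776/5, -482816/35, 344024/7, -11227088/63, …
ICs: h(0) = -4, h′(0) = -8.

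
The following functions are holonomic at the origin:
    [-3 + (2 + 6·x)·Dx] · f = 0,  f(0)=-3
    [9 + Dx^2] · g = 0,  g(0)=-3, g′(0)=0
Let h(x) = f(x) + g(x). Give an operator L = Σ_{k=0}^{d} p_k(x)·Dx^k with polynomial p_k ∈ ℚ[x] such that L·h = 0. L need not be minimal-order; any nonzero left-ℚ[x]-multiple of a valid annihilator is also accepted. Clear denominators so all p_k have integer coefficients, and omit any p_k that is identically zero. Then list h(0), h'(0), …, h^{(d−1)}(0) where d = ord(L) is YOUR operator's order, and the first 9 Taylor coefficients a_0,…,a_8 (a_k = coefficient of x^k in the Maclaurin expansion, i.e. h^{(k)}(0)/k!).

f: a_k = -3, -9/2, 27/8, -81/16, 1215/128, -5103/256, 45927/1024, -216513/2048, 8444007/32768, …
g: a_k = -3, 0, 27/2, 0, -81/8, 0, 243/80, 0, -2187/4480, …
h₀=f+g: left-lcm gives L₀, ord ≤ 3.
L = (-63 - 216·x - 324·x^2) + (18 + 198·x + 648·x^2 + 648·x^3)·Dx + (-7 - 24·x - 36·x^2)·Dx^2 + (2 + 22·x + 72·x^2 + 72·x^3)·Dx^3  (order 3).
h: a_k = -6, -9/2, 135/8, -81/16, -81/128, -5103/256, 245187/5120, -216513/2048, 294980373/1146880, …
ICs: h(0) = -6, h′(0) = -9/2, h′′(0) = 135/4.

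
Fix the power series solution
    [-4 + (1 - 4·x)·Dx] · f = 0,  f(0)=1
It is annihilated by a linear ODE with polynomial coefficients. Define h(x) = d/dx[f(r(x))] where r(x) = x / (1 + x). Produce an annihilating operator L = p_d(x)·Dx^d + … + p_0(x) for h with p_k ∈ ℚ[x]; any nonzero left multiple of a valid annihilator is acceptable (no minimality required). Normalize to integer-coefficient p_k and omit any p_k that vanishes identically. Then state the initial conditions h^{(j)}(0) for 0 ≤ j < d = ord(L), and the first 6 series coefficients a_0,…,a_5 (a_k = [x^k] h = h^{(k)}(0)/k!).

L = 6 + (-1 + 3·x)·Dx  (order 1).
h: a_k = 4, 24, 108, 432, 1620, 5832, …
ICs: h(0) = 4.

f: a_k = 1, 4, 16, 64, 256, 1024, …
Change of var in L_f (x↦r) gives L₀.
h=h₀': d/dx-closure on L₀ ⇒ L.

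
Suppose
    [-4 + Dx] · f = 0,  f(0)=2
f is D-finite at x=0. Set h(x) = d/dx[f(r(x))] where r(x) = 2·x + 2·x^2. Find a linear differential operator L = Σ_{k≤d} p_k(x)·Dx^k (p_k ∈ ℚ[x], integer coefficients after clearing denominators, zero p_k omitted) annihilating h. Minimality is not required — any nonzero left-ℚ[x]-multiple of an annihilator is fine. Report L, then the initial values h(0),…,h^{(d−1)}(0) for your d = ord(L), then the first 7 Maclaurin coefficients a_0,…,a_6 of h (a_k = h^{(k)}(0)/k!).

f: a_k = 2, 8, 16, 64/3, 64/3, 256/15, 512/45, …
L₀ from L_f via x↦r, Dx↦r'^{-1}Dx.
h=h₀': d/dx-closure on L₀ ⇒ L.
L = (10 + 32·x + 32·x^2) + (-1 - 2·x)·Dx  (order 1).
h: a_k = 16, 160, 896, 11008/3, 36352/3, 510976/15, 757760/9, …
ICs: h(0) = 16.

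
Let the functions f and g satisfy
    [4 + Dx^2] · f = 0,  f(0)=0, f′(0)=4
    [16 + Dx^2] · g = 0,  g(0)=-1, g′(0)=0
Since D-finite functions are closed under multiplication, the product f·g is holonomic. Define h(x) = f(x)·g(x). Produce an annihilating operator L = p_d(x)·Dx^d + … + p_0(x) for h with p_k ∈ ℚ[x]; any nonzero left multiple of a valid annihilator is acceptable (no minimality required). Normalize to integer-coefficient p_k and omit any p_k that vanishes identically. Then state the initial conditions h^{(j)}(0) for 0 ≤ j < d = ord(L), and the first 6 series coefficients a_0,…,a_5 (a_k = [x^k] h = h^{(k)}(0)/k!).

f: a_k = 0, 4, 0, -8/3, 0, 8/15, …
g: a_k = -1, 0, 8, 0, -32/3, 0, …
L₀ := L_f ⊗_s L_g (sym. prod.), ord ≤ 4.
L = 144 + 40·Dx^2 + Dx^4  (order 4).
h: a_k = 0, -4, 0, 104/3, 0, -968/15, …
ICs: h(0) = 0, h′(0) = -4, h′′(0) = 0, h′′′(0) = 208.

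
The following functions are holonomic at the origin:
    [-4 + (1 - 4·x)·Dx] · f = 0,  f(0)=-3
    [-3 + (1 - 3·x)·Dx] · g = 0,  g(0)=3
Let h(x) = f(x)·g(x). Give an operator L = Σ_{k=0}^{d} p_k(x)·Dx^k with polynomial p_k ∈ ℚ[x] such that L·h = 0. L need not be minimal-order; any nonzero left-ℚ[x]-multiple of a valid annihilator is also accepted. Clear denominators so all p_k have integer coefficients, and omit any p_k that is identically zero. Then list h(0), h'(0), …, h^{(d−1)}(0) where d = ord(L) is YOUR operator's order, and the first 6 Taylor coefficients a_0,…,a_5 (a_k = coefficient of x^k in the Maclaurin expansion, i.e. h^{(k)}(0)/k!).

L = (-7 + 24·x) + (1 - 7·x + 12·x^2)·Dx  (order 1).
h: a_k = -9, -63, -333, -1575, -7029, -30303, …
ICs: h(0) = -9.

f: a_k = -3, -12, -48, -192, -768, -3072, …
g: a_k = 3, 9, 27, 81, 243, 729, …
L₀ := L_f ⊗_s L_g (sym. prod.), ord ≤ 1.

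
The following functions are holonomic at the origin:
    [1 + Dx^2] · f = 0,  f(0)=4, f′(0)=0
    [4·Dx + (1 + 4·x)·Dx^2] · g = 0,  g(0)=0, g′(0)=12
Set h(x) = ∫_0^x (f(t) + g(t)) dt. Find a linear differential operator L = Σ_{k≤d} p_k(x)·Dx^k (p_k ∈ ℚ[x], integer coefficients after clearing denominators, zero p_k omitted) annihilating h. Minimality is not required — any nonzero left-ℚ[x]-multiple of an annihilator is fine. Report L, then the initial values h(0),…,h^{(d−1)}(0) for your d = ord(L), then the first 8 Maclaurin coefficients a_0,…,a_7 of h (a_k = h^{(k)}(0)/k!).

f: a_k = 4, 0, -2, 0, 1/6, 0, -1/180, 0, …
g: a_k = 0, 12, -24, 64, -192, 3072/5, -2048, 49152/7, …
Weyl lclm of L_f,L_g ⇒ L₀ (ord ≤ 4).
Integrate: L := L₀·Dx.
L = (388 + 32·x + 64·x^2)·Dx^2 + (33 + 140·x + 48·x^2 + 64·x^3)·Dx^3 + (388 + 32·x + 64·x^2)·Dx^4 + (33 + 140·x + 48·x^2 + 64·x^3)·Dx^5  (order 5).
h: a_k = 0, 4, 6, -26/3, 16, -1151/30, 512/5, -52663/180, …
ICs: h(0) = 0, h′(0) = 4, h′′(0) = 12, h′′′(0) = -52, h′′′′(0) = 384.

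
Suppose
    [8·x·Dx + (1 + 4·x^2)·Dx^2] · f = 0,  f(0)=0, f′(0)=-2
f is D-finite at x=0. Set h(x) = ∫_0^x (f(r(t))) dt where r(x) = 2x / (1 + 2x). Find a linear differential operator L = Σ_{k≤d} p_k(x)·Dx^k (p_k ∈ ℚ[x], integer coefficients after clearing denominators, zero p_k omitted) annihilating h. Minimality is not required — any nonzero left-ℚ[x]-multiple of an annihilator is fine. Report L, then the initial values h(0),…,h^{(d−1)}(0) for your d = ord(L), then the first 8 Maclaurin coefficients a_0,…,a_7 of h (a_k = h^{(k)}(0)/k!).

L = (4 + 40·x)·Dx^2 + (1 + 4·x + 20·x^2)·Dx^3  (order 3).
h: a_k = 0, 0, -2, 8/3, 4/3, -96/5, 608/15, 1408/21, …
ICs: h(0) = 0, h′(0) = 0, h′′(0) = -4.

f: a_k = 0, -2, 0, 8/3, 0, -32/5, 0, 128/7, …
Substitute x→r, Dx→(1/r')Dx; clear ⇒ L₀.
h=∫₀ˣh₀: take L = L₀·Dx.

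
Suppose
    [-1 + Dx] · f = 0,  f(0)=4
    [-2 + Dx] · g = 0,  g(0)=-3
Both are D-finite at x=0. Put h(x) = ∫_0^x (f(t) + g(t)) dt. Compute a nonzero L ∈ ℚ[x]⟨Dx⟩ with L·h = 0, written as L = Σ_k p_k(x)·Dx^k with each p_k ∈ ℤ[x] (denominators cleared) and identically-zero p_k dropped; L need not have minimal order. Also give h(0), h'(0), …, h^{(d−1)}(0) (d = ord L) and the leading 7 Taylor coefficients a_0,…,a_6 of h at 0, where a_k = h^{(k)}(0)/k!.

L = 2·Dx - 3·Dx^2 + Dx^3  (order 3).
h: a_k = 0, 1, -1, -4/3, -5/6, -11/30, -23/180, …
ICs: h(0) = 0, h′(0) = 1, h′′(0) = -2.

f: a_k = 4, 4, 2, 2/3, 1/6, 1/30, 1/180, …
g: a_k = -3, -6, -6, -4, -2, -4/5, -4/15, …
Sum ⇒ L₀ = lclm(L_f,L_g) in ℚ(x)⟨Dx⟩.
h=∫₀ˣh₀: take L = L₀·Dx.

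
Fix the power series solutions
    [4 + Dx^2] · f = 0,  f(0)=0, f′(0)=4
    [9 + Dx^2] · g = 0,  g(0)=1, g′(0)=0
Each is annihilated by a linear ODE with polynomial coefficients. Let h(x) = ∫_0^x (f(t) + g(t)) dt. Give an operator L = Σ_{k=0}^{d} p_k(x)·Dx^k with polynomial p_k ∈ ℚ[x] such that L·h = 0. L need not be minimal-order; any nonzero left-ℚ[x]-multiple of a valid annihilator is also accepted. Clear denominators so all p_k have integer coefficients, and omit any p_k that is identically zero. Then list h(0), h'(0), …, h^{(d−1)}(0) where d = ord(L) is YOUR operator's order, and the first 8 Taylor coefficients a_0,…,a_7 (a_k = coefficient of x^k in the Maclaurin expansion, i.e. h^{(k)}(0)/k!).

f: a_k = 0, 4, 0, -8/3, 0, 8/15, 0, -16/315, …
g: a_k = 1, 0, -9/2, 0, 27/8, 0, -81/80, 0, …
L₀ := lclm(L_f,L_g); ord L₀ ≤ 2+2.
h=∫₀ˣh₀: take L = L₀·Dx.
L = 36·Dx + 13·Dx^3 + Dx^5  (order 5).
h: a_k = 0, 1, 2, -3/2, -2/3, 27/40, 4/45, -81/560, …
ICs: h(0) = 0, h′(0) = 1, h′′(0) = 4, h′′′(0) = -9, h′′′′(0) = -16.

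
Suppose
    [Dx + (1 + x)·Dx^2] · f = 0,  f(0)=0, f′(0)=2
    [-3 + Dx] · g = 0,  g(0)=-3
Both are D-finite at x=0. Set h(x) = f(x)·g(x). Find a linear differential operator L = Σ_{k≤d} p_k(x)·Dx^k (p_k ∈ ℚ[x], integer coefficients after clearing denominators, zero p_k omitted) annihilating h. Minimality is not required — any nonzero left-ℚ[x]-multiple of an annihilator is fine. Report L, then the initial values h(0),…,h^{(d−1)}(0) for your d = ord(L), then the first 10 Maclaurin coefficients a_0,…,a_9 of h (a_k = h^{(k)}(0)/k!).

L = (6 + 9·x) + (-5 - 6·x)·Dx + (1 + x)·Dx^2  (order 2).
h: a_k = 0, -6, -15, -20, -18, -249/20, -55/8, -114/35, -51/40, -653/1344, …
ICs: h(0) = 0, h′(0) = -6.

f: a_k = 0, 2, -1, 2/3, -1/2, 2/5, -1/3, 2/7, -1/4, 2/9, …
g: a_k = -3, -9, -27/2, -27/2, -81/8, -243/40, -243/80, -729/560, -2187/4480, -729/4480, …
Product ⇒ symmetric product L₀, ord ≤ 2.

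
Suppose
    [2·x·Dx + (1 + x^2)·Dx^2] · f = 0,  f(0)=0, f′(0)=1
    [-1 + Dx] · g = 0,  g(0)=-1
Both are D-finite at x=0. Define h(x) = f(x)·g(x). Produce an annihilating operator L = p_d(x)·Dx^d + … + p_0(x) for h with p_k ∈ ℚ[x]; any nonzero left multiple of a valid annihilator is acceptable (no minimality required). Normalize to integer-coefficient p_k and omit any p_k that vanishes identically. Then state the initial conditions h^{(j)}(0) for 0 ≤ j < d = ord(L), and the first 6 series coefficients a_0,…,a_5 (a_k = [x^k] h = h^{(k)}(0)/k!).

f: a_k = 0, 1, 0, -1/3, 0, 1/5, …
g: a_k = -1, -1, -1/2, -1/6, -1/24, -1/120, …
h₀=f·g: eliminate ⇒ L₀, order ≤ 2·1.
L = (1 - 2·x + x^2) + (-2 + 2·x - 2·x^2)·Dx + (1 + x^2)·Dx^2  (order 2).
h: a_k = 0, -1, -1, -1/6, 1/6, -3/40, …
ICs: h(0) = 0, h′(0) = -1.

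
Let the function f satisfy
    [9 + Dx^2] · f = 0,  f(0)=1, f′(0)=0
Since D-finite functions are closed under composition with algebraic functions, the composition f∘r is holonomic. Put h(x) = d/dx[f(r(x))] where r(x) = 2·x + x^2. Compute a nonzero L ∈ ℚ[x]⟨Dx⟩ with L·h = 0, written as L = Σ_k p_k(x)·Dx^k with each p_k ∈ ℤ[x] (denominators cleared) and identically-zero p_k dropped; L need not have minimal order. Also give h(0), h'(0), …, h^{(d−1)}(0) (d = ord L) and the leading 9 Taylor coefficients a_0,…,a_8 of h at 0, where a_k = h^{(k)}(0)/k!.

L = (39 + 144·x + 216·x^2 + 144·x^3 + 36·x^4) + (-3 - 3·x)·Dx + (1 + 2·x + x^2)·Dx^2  (order 2).
h: a_k = 0, -36, -54, 198, 540, 486/5, -5859/5, -55431/35, 1458/35, …
ICs: h(0) = 0, h′(0) = -36.

f: a_k = 1, 0, -9/2, 0, 27/8, 0, -81/80, 0, 729/4480, …
Substitute x→r, Dx→(1/r')Dx; clear ⇒ L₀.
h=h₀': d/dx-closure on L₀ ⇒ L.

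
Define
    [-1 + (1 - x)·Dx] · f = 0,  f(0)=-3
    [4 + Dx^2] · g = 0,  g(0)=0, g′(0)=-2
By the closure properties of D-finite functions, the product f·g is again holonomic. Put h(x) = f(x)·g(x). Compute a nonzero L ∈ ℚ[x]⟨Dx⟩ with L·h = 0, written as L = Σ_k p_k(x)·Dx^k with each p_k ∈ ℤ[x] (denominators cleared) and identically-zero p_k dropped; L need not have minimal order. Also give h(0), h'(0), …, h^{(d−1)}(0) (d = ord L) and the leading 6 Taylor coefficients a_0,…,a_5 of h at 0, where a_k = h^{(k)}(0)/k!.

L = (-4 + 4·x) + 2·Dx + (-1 + x)·Dx^2  (order 2).
h: a_k = 0, 6, 6, 2, 2, 14/5, …
ICs: h(0) = 0, h′(0) = 6.

f: a_k = -3, -3, -3, -3, -3, -3, …
g: a_k = 0, -2, 0, 4/3, 0, -4/15, …
f·g: L₀ = L_f ⊗_s L_g, ord ≤ 1·2.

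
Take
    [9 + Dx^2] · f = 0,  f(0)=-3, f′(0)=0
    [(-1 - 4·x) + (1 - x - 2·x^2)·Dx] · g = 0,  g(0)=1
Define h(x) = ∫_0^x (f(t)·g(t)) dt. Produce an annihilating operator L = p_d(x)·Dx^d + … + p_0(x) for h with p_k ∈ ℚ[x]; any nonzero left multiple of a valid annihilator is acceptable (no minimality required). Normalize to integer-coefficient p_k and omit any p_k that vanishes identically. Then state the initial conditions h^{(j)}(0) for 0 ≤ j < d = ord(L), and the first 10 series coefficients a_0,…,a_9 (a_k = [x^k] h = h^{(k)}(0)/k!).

f: a_k = -3, 0, 27/2, 0, -81/8, 0, 243/80, 0, -2187/4480, 0, …
g: a_k = 1, 1, 3, 5, 11, 21, 43, 85, 171, 341, …
h₀=f·g: eliminate ⇒ L₀, order ≤ 2·1.
h=∫h₀ ⇒ L = L₀·Dx.
L = (-5 + 9·x + 18·x^2)·Dx + (2 + 8·x)·Dx^2 + (-1 + x + 2·x^2)·Dx^3  (order 3).
h: a_k = 0, -3, -3/2, 3/2, -3/8, -21/40, -15/16, -627/560, -1527/640, -17547/4480, …
ICs: h(0) = 0, h′(0) = -3, h′′(0) = -3.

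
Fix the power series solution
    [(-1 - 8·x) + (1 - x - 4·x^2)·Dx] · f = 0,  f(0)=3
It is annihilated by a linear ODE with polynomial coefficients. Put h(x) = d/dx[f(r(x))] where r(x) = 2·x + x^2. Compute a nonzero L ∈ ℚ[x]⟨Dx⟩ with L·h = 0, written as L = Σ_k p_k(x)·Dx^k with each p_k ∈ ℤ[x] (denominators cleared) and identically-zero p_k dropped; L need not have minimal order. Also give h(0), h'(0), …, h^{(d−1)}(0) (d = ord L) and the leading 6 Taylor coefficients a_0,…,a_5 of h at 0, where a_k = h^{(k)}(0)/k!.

L = (21 + 150·x + 987·x^2 + 2192·x^3 + 2148·x^4 + 960·x^5 + 160·x^6) + (-1 - 15·x + 27·x^2 + 345·x^3 + 700·x^4 + 588·x^5 + 224·x^6 + 32·x^7)·Dx  (order 1).
h: a_k = 6, 126, 828, 6924, 45930, 314802, …
ICs: h(0) = 6.

f: a_k = 3, 3, 15, 27, 87, 195, …
Substitute x→r, Dx→(1/r')Dx; clear ⇒ L₀.
h₀' ⇒ L via d/dx closure of L₀.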